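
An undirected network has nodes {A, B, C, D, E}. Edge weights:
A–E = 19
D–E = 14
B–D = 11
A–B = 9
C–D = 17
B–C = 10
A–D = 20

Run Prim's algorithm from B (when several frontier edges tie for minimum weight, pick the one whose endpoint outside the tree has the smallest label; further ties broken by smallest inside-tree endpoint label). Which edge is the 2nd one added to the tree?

B-C

Prim's algorithm from B:
Step 1: cheapest edge leaving the tree is A–B (9); add A.
Step 2: cheapest edge leaving the tree is B–C (10); add C.
Step 3: cheapest edge leaving the tree is B–D (11); add D.
Step 4: cheapest edge leaving the tree is D–E (14); add E.
The 2nd edge added is B–C.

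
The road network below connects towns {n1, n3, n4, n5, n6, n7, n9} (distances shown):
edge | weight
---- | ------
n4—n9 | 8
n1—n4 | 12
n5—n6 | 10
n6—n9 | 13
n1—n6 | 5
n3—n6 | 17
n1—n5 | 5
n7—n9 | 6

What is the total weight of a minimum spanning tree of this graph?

53

Prim, starting at n5.
Step 1: frontier [n1—n5 5, n5—n6 10] → take n1—n5 (5); add n1.
Step 2: frontier [n1—n6 5, n1—n4 12, n5—n6 10] → take n1—n6 (5); add n6.
Step 3: frontier [n1—n4 12, n6—n9 13, n3—n6 17] → take n1—n4 (12); add n4.
Step 4: frontier [n4—n9 8, n6—n9 13, n3—n6 17] → take n4—n9 (8); add n9.
Step 5: frontier [n3—n6 17, n7—n9 6] → take n7—n9 (6); add n7.
Step 6: frontier [n3—n6 17] → take n3—n6 (17); add n3.
MST edges: n1—n5, n1—n6, n1—n4, n4—n9, n7—n9, n3—n6; total weight 5+5+12+8+6+17 = 53.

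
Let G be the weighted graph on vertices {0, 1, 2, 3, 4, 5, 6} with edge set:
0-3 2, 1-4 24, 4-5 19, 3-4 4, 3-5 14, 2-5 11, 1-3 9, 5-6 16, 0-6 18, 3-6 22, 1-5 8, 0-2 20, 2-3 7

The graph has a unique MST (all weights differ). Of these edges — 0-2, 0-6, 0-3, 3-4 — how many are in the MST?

2

Kruskal's algorithm — process edges by increasing weight (ties by edge label):
0-3 (2): add. Components now {0,3} {1} {2} {4} {5} {6}
3-4 (4): add. Components now {0,3,4} {1} {2} {5} {6}
2-3 (7): add. Components now {0,2,3,4} {1} {5} {6}
1-5 (8): add. Components now {0,2,3,4} {1,5} {6}
1-3 (9): add. Components now {0,1,2,3,4,5} {6}
2-5 (11): skip — 2 and 5 already connected.
3-5 (14): skip — 3 and 5 already connected.
5-6 (16): add. Components now {0,1,2,3,4,5,6}
MST edge set: {0-3, 3-4, 2-3, 1-5, 1-3, 5-6}.
Of the listed edges, {0-3, 3-4} are in the MST → 2.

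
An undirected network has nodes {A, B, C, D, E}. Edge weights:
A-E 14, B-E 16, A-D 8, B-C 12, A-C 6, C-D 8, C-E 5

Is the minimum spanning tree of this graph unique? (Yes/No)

Kruskal's algorithm — process edges by increasing weight (ties by edge label):
C-E (5): add — endpoints in different components.
A-C (6): add — endpoints in different components.
A-D (8): add — endpoints in different components.
C-D (8): skip — C and D already connected.
B-C (12): add — endpoints in different components.
Non-tree edge C-D has weight 8, equal to the heaviest edge on its tree cycle — swapping gives another MST of the same weight. Not unique.

No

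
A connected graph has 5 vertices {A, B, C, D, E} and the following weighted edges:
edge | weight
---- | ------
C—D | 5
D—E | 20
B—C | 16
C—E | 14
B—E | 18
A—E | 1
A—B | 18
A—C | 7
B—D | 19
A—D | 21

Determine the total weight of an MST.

Kruskal: consider edges lightest-first.
A—E (1): add — endpoints in different components.
C—D (5): add — endpoints in different components.
A—C (7): add — endpoints in different components.
C—E (14): skip — C and E already connected.
B—C (16): add — endpoints in different components.
MST edges: A—E, C—D, A—C, B—C; total weight 1+5+7+16 = 29.

29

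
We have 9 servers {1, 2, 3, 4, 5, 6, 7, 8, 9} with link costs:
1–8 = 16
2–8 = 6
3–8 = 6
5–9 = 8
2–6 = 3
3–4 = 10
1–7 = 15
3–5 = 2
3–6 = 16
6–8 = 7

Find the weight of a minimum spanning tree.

66

Sort edges by weight, then run Kruskal:
3–5 (2): add — endpoints in different components.
2–6 (3): add — endpoints in different components.
2–8 (6): add — endpoints in different components.
3–8 (6): add — endpoints in different components.
6–8 (7): skip — 6 and 8 already connected.
5–9 (8): add — endpoints in different components.
3–4 (10): add — endpoints in different components.
1–7 (15): add — endpoints in different components.
1–8 (16): add — endpoints in different components.
MST edges: 3–5, 2–6, 2–8, 3–8, 5–9, 3–4, 1–7, 1–8; total weight 2+3+6+6+8+10+15+16 = 66.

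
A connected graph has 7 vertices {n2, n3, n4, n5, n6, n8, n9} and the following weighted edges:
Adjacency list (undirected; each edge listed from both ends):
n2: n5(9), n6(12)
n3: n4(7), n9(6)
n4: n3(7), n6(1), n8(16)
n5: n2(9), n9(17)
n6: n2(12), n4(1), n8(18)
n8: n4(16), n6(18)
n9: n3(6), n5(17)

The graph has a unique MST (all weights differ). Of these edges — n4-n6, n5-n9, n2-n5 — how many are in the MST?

Kruskal's algorithm — process edges by increasing weight (ties by edge label):
n4-n6 (1): add — endpoints in different components.
n3-n9 (6): add — endpoints in different components.
n3-n4 (7): add — endpoints in different components.
n2-n5 (9): add — endpoints in different components.
n2-n6 (12): add — endpoints in different components.
n4-n8 (16): add — endpoints in different components.
MST edge set: {n4-n6, n3-n9, n3-n4, n2-n5, n2-n6, n4-n8}.
Of the listed edges, {n4-n6, n2-n5} are in the MST → 2.

2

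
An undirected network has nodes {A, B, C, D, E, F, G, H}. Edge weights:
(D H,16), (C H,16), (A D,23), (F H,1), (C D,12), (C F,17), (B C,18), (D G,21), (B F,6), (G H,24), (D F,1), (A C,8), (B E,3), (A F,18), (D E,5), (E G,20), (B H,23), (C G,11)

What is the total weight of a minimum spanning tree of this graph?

41

Prim, starting at H.
Step 1: cheapest edge leaving the tree is F H (1); add F.
Step 2: cheapest edge leaving the tree is D F (1); add D.
Step 3: cheapest edge leaving the tree is D E (5); add E.
Step 4: cheapest edge leaving the tree is B E (3); add B.
Step 5: cheapest edge leaving the tree is C D (12); add C.
Step 6: cheapest edge leaving the tree is A C (8); add A.
Step 7: cheapest edge leaving the tree is C G (11); add G.
MST edges: F H, D F, D E, B E, C D, A C, C G; total weight 1+1+5+3+12+8+11 = 41.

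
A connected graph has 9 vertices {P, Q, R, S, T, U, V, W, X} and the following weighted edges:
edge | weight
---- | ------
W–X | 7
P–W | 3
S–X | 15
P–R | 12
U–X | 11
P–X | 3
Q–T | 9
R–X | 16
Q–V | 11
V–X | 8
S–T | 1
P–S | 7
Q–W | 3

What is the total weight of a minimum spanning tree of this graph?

48

Prim's algorithm from V:
Step 1: cheapest edge leaving the tree is V–X (8); add X.
Step 2: cheapest edge leaving the tree is P–X (3); add P.
Step 3: cheapest edge leaving the tree is P–W (3); add W.
Step 4: cheapest edge leaving the tree is Q–W (3); add Q.
Step 5: cheapest edge leaving the tree is P–S (7); add S.
Step 6: cheapest edge leaving the tree is S–T (1); add T.
Step 7: cheapest edge leaving the tree is U–X (11); add U.
Step 8: cheapest edge leaving the tree is P–R (12); add R.
MST edges: V–X, P–X, P–W, Q–W, P–S, S–T, U–X, P–R; total weight 8+3+3+3+7+1+11+12 = 48.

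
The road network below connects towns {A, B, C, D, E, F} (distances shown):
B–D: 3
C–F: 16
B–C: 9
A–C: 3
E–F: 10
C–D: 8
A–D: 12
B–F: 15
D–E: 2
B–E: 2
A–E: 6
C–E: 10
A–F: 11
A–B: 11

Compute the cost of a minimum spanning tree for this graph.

Prim, starting at E.
Step 1: cheapest edge leaving the tree is B–E (2); add B.
Step 2: cheapest edge leaving the tree is D–E (2); add D.
Step 3: cheapest edge leaving the tree is A–E (6); add A.
Step 4: cheapest edge leaving the tree is A–C (3); add C.
Step 5: cheapest edge leaving the tree is E–F (10); add F.
MST edges: B–E, D–E, A–E, A–C, E–F; total weight 2+2+6+3+10 = 23.

23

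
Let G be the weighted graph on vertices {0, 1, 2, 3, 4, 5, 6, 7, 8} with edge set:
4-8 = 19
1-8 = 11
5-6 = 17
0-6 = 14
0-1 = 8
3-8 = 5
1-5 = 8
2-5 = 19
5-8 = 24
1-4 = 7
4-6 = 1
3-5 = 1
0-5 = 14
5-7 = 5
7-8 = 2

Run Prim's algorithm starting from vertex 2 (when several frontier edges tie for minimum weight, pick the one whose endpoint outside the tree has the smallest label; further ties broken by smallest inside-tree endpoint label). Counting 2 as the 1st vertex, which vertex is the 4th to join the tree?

Prim, starting at 2.
Step 1: cheapest edge leaving the tree is 2-5 (19); add 5.
Step 2: cheapest edge leaving the tree is 3-5 (1); add 3.
Step 3: cheapest edge leaving the tree is 5-7 (5); add 7.
Step 4: cheapest edge leaving the tree is 7-8 (2); add 8.
Step 5: cheapest edge leaving the tree is 1-5 (8); add 1.
Step 6: cheapest edge leaving the tree is 1-4 (7); add 4.
Step 7: cheapest edge leaving the tree is 4-6 (1); add 6.
Step 8: cheapest edge leaving the tree is 0-1 (8); add 0.
Vertex order: 2, 5, 3, 7, 8, 1, 4, 6, 0. The 4th vertex is 7.

7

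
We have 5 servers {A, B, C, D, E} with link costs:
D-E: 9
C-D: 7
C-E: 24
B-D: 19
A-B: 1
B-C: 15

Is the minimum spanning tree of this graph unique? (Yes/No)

Kruskal: consider edges lightest-first.
A-B (1): add. Components now {A,B} {C} {D} {E}
C-D (7): add. Components now {A,B} {C,D} {E}
D-E (9): add. Components now {A,B} {C,D,E}
B-C (15): add. Components now {A,B,C,D,E}
Every non-tree edge has weight strictly greater than the heaviest edge on the tree path between its endpoints, so the MST is unique.

Yes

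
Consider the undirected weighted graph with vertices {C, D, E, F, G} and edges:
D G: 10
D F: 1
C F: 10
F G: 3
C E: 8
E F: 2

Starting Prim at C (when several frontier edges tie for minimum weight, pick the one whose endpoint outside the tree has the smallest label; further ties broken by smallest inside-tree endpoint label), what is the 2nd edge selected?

Grow the tree from C using Prim:
Step 1: cheapest edge leaving the tree is C E (8); add E.
Step 2: cheapest edge leaving the tree is E F (2); add F.
Step 3: cheapest edge leaving the tree is D F (1); add D.
Step 4: cheapest edge leaving the tree is F G (3); add G.
The 2nd edge added is E F.

E-F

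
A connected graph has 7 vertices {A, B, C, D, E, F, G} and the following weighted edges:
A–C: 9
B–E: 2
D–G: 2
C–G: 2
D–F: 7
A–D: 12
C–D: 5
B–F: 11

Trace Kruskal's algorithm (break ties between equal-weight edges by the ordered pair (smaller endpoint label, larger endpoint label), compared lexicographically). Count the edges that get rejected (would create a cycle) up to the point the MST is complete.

Kruskal: consider edges lightest-first.
B–E (2): add — endpoints in different components.
C–G (2): add — endpoints in different components.
D–G (2): add — endpoints in different components.
C–D (5): skip — C and D already connected.
D–F (7): add — endpoints in different components.
A–C (9): add — endpoints in different components.
B–F (11): add — endpoints in different components.
Edges rejected before the tree was complete: 1.

1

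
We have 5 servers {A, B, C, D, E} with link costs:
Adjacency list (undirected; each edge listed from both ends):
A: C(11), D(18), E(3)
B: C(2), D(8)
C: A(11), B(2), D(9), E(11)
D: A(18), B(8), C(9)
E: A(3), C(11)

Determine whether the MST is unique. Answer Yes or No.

Kruskal: consider edges lightest-first.
B—C (2): add. Components now {A} {B,C} {D} {E}
A—E (3): add. Components now {A,E} {B,C} {D}
B—D (8): add. Components now {A,E} {B,C,D}
C—D (9): skip — C and D already connected.
A—C (11): add. Components now {A,B,C,D,E}
Non-tree edge C—E has weight 11, equal to the heaviest edge on its tree cycle — swapping gives another MST of the same weight. Not unique.

No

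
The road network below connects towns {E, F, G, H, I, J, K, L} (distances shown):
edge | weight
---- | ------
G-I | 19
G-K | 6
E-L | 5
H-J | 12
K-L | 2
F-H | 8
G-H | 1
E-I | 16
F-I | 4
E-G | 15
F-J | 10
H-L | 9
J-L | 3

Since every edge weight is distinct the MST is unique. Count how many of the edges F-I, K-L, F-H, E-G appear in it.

Sort edges by weight, then run Kruskal:
G-H (1): add — endpoints in different components.
K-L (2): add — endpoints in different components.
J-L (3): add — endpoints in different components.
F-I (4): add — endpoints in different components.
E-L (5): add — endpoints in different components.
G-K (6): add — endpoints in different components.
F-H (8): add — endpoints in different components.
MST edge set: {G-H, K-L, J-L, F-I, E-L, G-K, F-H}.
Of the listed edges, {F-I, K-L, F-H} are in the MST → 3.

3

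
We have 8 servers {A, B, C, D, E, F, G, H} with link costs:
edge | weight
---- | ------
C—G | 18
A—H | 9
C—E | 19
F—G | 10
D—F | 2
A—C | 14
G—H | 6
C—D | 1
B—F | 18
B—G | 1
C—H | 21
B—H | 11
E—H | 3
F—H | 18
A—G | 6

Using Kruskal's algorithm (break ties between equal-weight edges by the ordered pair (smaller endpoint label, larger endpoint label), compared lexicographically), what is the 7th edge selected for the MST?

F-G

Kruskal's algorithm — process edges by increasing weight (ties by edge label):
B—G (1): add — endpoints in different components.
C—D (1): add — endpoints in different components.
D—F (2): add — endpoints in different components.
E—H (3): add — endpoints in different components.
A—G (6): add — endpoints in different components.
G—H (6): add — endpoints in different components.
A—H (9): skip — A and H already connected.
F—G (10): add — endpoints in different components.
The 7th edge added is F—G.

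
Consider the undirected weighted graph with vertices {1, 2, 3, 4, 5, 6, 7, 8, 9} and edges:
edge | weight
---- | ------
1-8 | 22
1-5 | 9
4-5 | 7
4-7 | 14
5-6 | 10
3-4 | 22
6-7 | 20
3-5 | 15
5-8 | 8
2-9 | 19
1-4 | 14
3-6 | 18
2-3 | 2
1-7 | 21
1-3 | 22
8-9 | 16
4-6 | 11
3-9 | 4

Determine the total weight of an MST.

69

Prim, starting at 9.
Step 1: cheapest edge leaving the tree is 3-9 (4); add 3.
Step 2: cheapest edge leaving the tree is 2-3 (2); add 2.
Step 3: cheapest edge leaving the tree is 3-5 (15); add 5.
Step 4: cheapest edge leaving the tree is 4-5 (7); add 4.
Step 5: cheapest edge leaving the tree is 5-8 (8); add 8.
Step 6: cheapest edge leaving the tree is 1-5 (9); add 1.
Step 7: cheapest edge leaving the tree is 5-6 (10); add 6.
Step 8: cheapest edge leaving the tree is 4-7 (14); add 7.
MST edges: 3-9, 2-3, 3-5, 4-5, 5-8, 1-5, 5-6, 4-7; total weight 4+2+15+7+8+9+10+14 = 69.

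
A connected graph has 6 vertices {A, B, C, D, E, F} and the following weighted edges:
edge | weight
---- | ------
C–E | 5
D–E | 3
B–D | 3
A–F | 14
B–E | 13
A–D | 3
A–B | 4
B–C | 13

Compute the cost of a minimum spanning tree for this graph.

28

Prim, starting at C.
Step 1: frontier [C–E 5, B–C 13] → take C–E (5); add E.
Step 2: frontier [B–C 13, D–E 3, B–E 13] → take D–E (3); add D.
Step 3: frontier [B–C 13, A–D 3, B–D 3, B–E 13] → take A–D (3); add A.
Step 4: frontier [A–B 4, A–F 14, B–C 13, B–D 3, B–E 13] → take B–D (3); add B.
Step 5: frontier [A–F 14] → take A–F (14); add F.
MST edges: C–E, D–E, A–D, B–D, A–F; total weight 5+3+3+3+14 = 28.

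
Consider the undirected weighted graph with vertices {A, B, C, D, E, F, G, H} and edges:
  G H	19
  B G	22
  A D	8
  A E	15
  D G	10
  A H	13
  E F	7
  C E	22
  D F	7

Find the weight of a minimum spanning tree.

89

Prim, starting at A.
Step 1: frontier [A D 8, A H 13, A E 15] → take A D (8); add D.
Step 2: frontier [A H 13, A E 15, D F 7, D G 10] → take D F (7); add F.
Step 3: frontier [A H 13, A E 15, D G 10, E F 7] → take E F (7); add E.
Step 4: frontier [A H 13, D G 10, C E 22] → take D G (10); add G.
Step 5: frontier [A H 13, C E 22, G H 19, B G 22] → take A H (13); add H.
Step 6: frontier [C E 22, B G 22] → take B G (22); add B.
Step 7: frontier [C E 22] → take C E (22); add C.
MST edges: A D, D F, E F, D G, A H, B G, C E; total weight 8+7+7+10+13+22+22 = 89.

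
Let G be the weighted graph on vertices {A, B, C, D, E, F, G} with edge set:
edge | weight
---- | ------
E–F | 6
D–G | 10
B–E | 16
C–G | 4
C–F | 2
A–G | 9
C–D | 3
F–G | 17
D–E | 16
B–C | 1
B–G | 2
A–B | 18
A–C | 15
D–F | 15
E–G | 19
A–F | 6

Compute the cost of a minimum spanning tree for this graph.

20

Sort edges by weight, then run Kruskal:
B–C (1): add — endpoints in different components.
B–G (2): add — endpoints in different components.
C–F (2): add — endpoints in different components.
C–D (3): add — endpoints in different components.
C–G (4): skip — C and G already connected.
A–F (6): add — endpoints in different components.
E–F (6): add — endpoints in different components.
MST edges: B–C, B–G, C–F, C–D, A–F, E–F; total weight 1+2+2+3+6+6 = 20.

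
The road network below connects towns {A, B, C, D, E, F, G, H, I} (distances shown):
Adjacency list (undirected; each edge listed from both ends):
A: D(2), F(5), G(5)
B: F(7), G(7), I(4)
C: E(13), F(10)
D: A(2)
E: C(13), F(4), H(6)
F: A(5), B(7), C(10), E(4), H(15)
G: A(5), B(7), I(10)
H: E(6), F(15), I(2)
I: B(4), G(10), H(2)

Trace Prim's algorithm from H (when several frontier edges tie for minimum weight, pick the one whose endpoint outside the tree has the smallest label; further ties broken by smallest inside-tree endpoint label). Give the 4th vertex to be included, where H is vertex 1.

E

Grow the tree from H using Prim:
Step 1: cheapest edge leaving the tree is H—I (2); add I.
Step 2: cheapest edge leaving the tree is B—I (4); add B.
Step 3: cheapest edge leaving the tree is E—H (6); add E.
Step 4: cheapest edge leaving the tree is E—F (4); add F.
Step 5: cheapest edge leaving the tree is A—F (5); add A.
Step 6: cheapest edge leaving the tree is A—D (2); add D.
Step 7: cheapest edge leaving the tree is A—G (5); add G.
Step 8: cheapest edge leaving the tree is C—F (10); add C.
Vertex order: H, I, B, E, F, A, D, G, C. The 4th vertex is E.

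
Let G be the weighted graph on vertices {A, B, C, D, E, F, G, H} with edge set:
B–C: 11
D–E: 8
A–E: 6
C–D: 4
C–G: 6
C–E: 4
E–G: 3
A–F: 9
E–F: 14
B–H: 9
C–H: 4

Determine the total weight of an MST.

39

Prim's algorithm from D:
Step 1: frontier [C–D 4, D–E 8] → take C–D (4); add C.
Step 2: frontier [C–E 4, C–H 4, C–G 6, B–C 11, D–E 8] → take C–E (4); add E.
Step 3: frontier [C–H 4, C–G 6, B–C 11, E–G 3, A–E 6, E–F 14] → take E–G (3); add G.
Step 4: frontier [C–H 4, B–C 11, A–E 6, E–F 14] → take C–H (4); add H.
Step 5: frontier [B–C 11, A–E 6, E–F 14, B–H 9] → take A–E (6); add A.
Step 6: frontier [A–F 9, B–C 11, E–F 14, B–H 9] → take B–H (9); add B.
Step 7: frontier [A–F 9, E–F 14] → take A–F (9); add F.
MST edges: C–D, C–E, E–G, C–H, A–E, B–H, A–F; total weight 4+4+3+4+6+9+9 = 39.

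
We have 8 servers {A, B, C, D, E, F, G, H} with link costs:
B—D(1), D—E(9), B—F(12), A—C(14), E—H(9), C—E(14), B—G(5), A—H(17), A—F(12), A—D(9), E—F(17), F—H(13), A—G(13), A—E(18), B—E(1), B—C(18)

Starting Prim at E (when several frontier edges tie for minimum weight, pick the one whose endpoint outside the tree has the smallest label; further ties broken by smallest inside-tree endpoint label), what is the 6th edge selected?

A-F

Prim's algorithm from E:
Step 1: cheapest edge leaving the tree is B—E (1); add B.
Step 2: cheapest edge leaving the tree is B—D (1); add D.
Step 3: cheapest edge leaving the tree is B—G (5); add G.
Step 4: cheapest edge leaving the tree is A—D (9); add A.
Step 5: cheapest edge leaving the tree is E—H (9); add H.
Step 6: cheapest edge leaving the tree is A—F (12); add F.
Step 7: cheapest edge leaving the tree is A—C (14); add C.
The 6th edge added is A—F.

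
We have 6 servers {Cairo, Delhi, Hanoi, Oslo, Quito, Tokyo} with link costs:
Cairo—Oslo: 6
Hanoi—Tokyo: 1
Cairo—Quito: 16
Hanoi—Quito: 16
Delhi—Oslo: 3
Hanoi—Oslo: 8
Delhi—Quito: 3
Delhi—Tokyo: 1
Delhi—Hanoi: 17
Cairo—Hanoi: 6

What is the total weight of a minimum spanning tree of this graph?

14

Kruskal's algorithm — process edges by increasing weight (ties by edge label):
Delhi—Tokyo (1): add. Components now {Oslo} {Hanoi} {Cairo} {Delhi,Tokyo} {Quito}
Hanoi—Tokyo (1): add. Components now {Oslo} {Delhi,Hanoi,Tokyo} {Cairo} {Quito}
Delhi—Oslo (3): add. Components now {Delhi,Hanoi,Oslo,Tokyo} {Cairo} {Quito}
Delhi—Quito (3): add. Components now {Delhi,Hanoi,Oslo,Quito,Tokyo} {Cairo}
Cairo—Hanoi (6): add. Components now {Cairo,Delhi,Hanoi,Oslo,Quito,Tokyo}
MST edges: Delhi—Tokyo, Hanoi—Tokyo, Delhi—Oslo, Delhi—Quito, Cairo—Hanoi; total weight 1+1+3+3+6 = 14.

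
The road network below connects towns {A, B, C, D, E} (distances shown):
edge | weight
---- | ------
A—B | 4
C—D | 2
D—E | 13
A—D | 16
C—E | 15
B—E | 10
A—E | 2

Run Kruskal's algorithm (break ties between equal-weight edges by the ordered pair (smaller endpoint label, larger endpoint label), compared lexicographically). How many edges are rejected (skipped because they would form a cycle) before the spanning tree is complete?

Kruskal: consider edges lightest-first.
A—E (2): add. Components now {A,E} {B} {C} {D}
C—D (2): add. Components now {A,E} {B} {C,D}
A—B (4): add. Components now {A,B,E} {C,D}
B—E (10): skip — B and E already connected.
D—E (13): add. Components now {A,B,C,D,E}
Edges rejected before the tree was complete: 1.

1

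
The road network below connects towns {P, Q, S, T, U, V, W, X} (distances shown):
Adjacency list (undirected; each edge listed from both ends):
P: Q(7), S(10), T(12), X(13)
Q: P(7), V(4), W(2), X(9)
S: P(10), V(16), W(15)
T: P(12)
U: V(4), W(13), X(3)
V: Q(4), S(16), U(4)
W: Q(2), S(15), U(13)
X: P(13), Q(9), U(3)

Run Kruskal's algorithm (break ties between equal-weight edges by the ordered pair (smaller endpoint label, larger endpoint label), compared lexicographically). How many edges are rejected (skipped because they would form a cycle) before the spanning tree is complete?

Kruskal: consider edges lightest-first.
Q-W (2): add — endpoints in different components.
U-X (3): add — endpoints in different components.
Q-V (4): add — endpoints in different components.
U-V (4): add — endpoints in different components.
P-Q (7): add — endpoints in different components.
Q-X (9): skip — Q and X already connected.
P-S (10): add — endpoints in different components.
P-T (12): add — endpoints in different components.
Edges rejected before the tree was complete: 1.

1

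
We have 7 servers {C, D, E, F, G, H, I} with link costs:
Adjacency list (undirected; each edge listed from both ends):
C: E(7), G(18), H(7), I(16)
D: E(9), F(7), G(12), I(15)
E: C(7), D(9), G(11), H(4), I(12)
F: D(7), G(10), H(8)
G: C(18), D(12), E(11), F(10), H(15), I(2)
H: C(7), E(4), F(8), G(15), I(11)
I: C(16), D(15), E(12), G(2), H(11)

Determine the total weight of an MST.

Prim, starting at D.
Step 1: cheapest edge leaving the tree is D–F (7); add F.
Step 2: cheapest edge leaving the tree is F–H (8); add H.
Step 3: cheapest edge leaving the tree is E–H (4); add E.
Step 4: cheapest edge leaving the tree is C–E (7); add C.
Step 5: cheapest edge leaving the tree is F–G (10); add G.
Step 6: cheapest edge leaving the tree is G–I (2); add I.
MST edges: D–F, F–H, E–H, C–E, F–G, G–I; total weight 7+8+4+7+10+2 = 38.

38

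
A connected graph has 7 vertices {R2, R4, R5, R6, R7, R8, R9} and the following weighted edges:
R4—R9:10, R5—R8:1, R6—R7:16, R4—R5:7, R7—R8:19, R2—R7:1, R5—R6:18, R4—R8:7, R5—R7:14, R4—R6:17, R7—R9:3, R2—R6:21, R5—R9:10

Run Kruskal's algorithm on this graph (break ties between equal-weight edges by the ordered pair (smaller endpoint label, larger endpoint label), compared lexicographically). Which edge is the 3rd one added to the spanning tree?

R7-R9

Kruskal: consider edges lightest-first.
R2—R7 (1): add. Components now {R8} {R2,R7} {R5} {R6} {R4} {R9}
R5—R8 (1): add. Components now {R5,R8} {R2,R7} {R6} {R4} {R9}
R7—R9 (3): add. Components now {R5,R8} {R2,R7,R9} {R6} {R4}
R4—R5 (7): add. Components now {R4,R5,R8} {R2,R7,R9} {R6}
R4—R8 (7): skip — R8 and R4 already connected.
R4—R9 (10): add. Components now {R2,R4,R5,R7,R8,R9} {R6}
R5—R9 (10): skip — R5 and R9 already connected.
R5—R7 (14): skip — R7 and R5 already connected.
R6—R7 (16): add. Components now {R2,R4,R5,R6,R7,R8,R9}
The 3rd edge added is R7—R9.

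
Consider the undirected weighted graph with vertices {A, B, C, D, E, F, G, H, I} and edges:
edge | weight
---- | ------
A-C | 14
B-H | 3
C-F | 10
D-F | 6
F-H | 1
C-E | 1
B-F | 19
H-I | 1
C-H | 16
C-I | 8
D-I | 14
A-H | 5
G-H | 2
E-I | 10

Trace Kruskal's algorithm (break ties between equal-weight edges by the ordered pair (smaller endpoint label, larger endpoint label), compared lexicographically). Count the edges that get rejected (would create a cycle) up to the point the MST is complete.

Kruskal's algorithm — process edges by increasing weight (ties by edge label):
C-E (1): add — endpoints in different components.
F-H (1): add — endpoints in different components.
H-I (1): add — endpoints in different components.
G-H (2): add — endpoints in different components.
B-H (3): add — endpoints in different components.
A-H (5): add — endpoints in different components.
D-F (6): add — endpoints in different components.
C-I (8): add — endpoints in different components.
Edges rejected before the tree was complete: 0.

0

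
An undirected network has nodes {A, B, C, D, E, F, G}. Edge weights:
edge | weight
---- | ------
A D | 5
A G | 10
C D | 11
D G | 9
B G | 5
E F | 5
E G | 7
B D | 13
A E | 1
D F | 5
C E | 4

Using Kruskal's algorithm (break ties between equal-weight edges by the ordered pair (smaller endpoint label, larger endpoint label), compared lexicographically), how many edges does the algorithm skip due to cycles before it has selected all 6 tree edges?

Sort edges by weight, then run Kruskal:
A E (1): add — endpoints in different components.
C E (4): add — endpoints in different components.
A D (5): add — endpoints in different components.
B G (5): add — endpoints in different components.
D F (5): add — endpoints in different components.
E F (5): skip — E and F already connected.
E G (7): add — endpoints in different components.
Edges rejected before the tree was complete: 1.

1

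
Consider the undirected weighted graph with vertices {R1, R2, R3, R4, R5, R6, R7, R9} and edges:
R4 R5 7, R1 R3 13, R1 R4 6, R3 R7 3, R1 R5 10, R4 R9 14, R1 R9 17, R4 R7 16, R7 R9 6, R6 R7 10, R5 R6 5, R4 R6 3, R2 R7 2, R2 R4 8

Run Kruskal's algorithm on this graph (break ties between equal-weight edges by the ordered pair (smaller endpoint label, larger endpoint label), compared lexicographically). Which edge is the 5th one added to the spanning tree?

Sort edges by weight, then run Kruskal:
R2 R7 (2): add — endpoints in different components.
R3 R7 (3): add — endpoints in different components.
R4 R6 (3): add — endpoints in different components.
R5 R6 (5): add — endpoints in different components.
R1 R4 (6): add — endpoints in different components.
R7 R9 (6): add — endpoints in different components.
R4 R5 (7): skip — R4 and R5 already connected.
R2 R4 (8): add — endpoints in different components.
The 5th edge added is R1 R4.

R1-R4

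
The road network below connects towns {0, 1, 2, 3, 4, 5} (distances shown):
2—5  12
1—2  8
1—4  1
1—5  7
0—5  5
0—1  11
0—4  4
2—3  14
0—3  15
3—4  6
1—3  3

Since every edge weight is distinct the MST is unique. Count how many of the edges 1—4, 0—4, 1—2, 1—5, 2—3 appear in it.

3

Kruskal's algorithm — process edges by increasing weight (ties by edge label):
1—4 (1): add. Components now {0} {1,4} {2} {3} {5}
1—3 (3): add. Components now {0} {1,3,4} {2} {5}
0—4 (4): add. Components now {0,1,3,4} {2} {5}
0—5 (5): add. Components now {0,1,3,4,5} {2}
3—4 (6): skip — 3 and 4 already connected.
1—5 (7): skip — 1 and 5 already connected.
1—2 (8): add. Components now {0,1,2,3,4,5}
MST edge set: {1—4, 1—3, 0—4, 0—5, 1—2}.
Of the listed edges, {1—4, 0—4, 1—2} are in the MST → 3.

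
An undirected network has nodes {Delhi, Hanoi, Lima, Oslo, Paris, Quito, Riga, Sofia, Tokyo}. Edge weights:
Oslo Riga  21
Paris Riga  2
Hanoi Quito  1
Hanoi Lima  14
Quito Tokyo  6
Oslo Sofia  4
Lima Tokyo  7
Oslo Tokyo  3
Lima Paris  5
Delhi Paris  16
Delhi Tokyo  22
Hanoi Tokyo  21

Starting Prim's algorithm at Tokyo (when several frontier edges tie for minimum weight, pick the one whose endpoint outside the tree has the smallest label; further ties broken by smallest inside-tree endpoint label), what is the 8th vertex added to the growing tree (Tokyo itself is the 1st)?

Riga

Grow the tree from Tokyo using Prim:
Step 1: cheapest edge leaving the tree is Oslo Tokyo (3); add Oslo.
Step 2: cheapest edge leaving the tree is Oslo Sofia (4); add Sofia.
Step 3: cheapest edge leaving the tree is Quito Tokyo (6); add Quito.
Step 4: cheapest edge leaving the tree is Hanoi Quito (1); add Hanoi.
Step 5: cheapest edge leaving the tree is Lima Tokyo (7); add Lima.
Step 6: cheapest edge leaving the tree is Lima Paris (5); add Paris.
Step 7: cheapest edge leaving the tree is Paris Riga (2); add Riga.
Step 8: cheapest edge leaving the tree is Delhi Paris (16); add Delhi.
Vertex order: Tokyo, Oslo, Sofia, Quito, Hanoi, Lima, Paris, Riga, Delhi. The 8th vertex is Riga.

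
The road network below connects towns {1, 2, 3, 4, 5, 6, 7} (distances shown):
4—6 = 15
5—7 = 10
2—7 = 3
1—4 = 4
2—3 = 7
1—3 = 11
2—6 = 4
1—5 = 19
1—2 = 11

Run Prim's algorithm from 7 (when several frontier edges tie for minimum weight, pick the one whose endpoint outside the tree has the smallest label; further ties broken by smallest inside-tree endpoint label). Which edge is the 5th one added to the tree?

Prim, starting at 7.
Step 1: frontier [2—7 3, 5—7 10] → take 2—7 (3); add 2.
Step 2: frontier [2—6 4, 2—3 7, 1—2 11, 5—7 10] → take 2—6 (4); add 6.
Step 3: frontier [2—3 7, 1—2 11, 4—6 15, 5—7 10] → take 2—3 (7); add 3.
Step 4: frontier [1—2 11, 1—3 11, 4—6 15, 5—7 10] → take 5—7 (10); add 5.
Step 5: frontier [1—2 11, 1—3 11, 1—5 19, 4—6 15] → take 1—2 (11); add 1.
Step 6: frontier [1—4 4, 4—6 15] → take 1—4 (4); add 4.
The 5th edge added is 1—2.

1-2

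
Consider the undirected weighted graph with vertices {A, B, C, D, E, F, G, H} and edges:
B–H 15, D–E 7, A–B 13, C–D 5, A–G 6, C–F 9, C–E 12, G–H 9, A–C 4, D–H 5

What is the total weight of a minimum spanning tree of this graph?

49

Kruskal: consider edges lightest-first.
A–C (4): add — endpoints in different components.
C–D (5): add — endpoints in different components.
D–H (5): add — endpoints in different components.
A–G (6): add — endpoints in different components.
D–E (7): add — endpoints in different components.
C–F (9): add — endpoints in different components.
G–H (9): skip — G and H already connected.
C–E (12): skip — C and E already connected.
A–B (13): add — endpoints in different components.
MST edges: A–C, C–D, D–H, A–G, D–E, C–F, A–B; total weight 4+5+5+6+7+9+13 = 49.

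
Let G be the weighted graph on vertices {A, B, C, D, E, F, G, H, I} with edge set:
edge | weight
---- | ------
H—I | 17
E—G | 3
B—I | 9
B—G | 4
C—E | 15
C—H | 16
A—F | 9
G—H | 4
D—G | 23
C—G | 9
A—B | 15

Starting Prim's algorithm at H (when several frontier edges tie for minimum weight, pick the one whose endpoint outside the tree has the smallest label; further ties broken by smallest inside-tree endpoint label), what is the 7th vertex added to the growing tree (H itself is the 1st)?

Grow the tree from H using Prim:
Step 1: frontier [G—H 4, C—H 16, H—I 17] → take G—H (4); add G.
Step 2: frontier [E—G 3, B—G 4, C—G 9, D—G 23, C—H 16, H—I 17] → take E—G (3); add E.
Step 3: frontier [C—E 15, B—G 4, C—G 9, D—G 23, C—H 16, H—I 17] → take B—G (4); add B.
Step 4: frontier [B—I 9, A—B 15, C—E 15, C—G 9, D—G 23, C—H 16, H—I 17] → take C—G (9); add C.
Step 5: frontier [B—I 9, A—B 15, D—G 23, H—I 17] → take B—I (9); add I.
Step 6: frontier [A—B 15, D—G 23] → take A—B (15); add A.
Step 7: frontier [A—F 9, D—G 23] → take A—F (9); add F.
Step 8: frontier [D—G 23] → take D—G (23); add D.
Vertex order: H, G, E, B, C, I, A, F, D. The 7th vertex is A.

A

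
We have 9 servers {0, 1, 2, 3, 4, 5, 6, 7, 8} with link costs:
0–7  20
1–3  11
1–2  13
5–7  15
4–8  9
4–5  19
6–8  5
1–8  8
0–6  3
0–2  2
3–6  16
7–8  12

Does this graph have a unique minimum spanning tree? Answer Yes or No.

Kruskal: consider edges lightest-first.
0–2 (2): add — endpoints in different components.
0–6 (3): add — endpoints in different components.
6–8 (5): add — endpoints in different components.
1–8 (8): add — endpoints in different components.
4–8 (9): add — endpoints in different components.
1–3 (11): add — endpoints in different components.
7–8 (12): add — endpoints in different components.
1–2 (13): skip — 1 and 2 already connected.
5–7 (15): add — endpoints in different components.
Every non-tree edge has weight strictly greater than the heaviest edge on the tree path between its endpoints, so the MST is unique.

Yes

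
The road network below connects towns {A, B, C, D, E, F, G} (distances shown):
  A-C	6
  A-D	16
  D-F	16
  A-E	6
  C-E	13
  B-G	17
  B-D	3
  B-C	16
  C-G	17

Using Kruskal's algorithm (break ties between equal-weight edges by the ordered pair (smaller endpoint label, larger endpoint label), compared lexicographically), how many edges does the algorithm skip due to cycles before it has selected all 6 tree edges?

Kruskal's algorithm — process edges by increasing weight (ties by edge label):
B-D (3): add. Components now {A} {B,D} {C} {E} {F} {G}
A-C (6): add. Components now {A,C} {B,D} {E} {F} {G}
A-E (6): add. Components now {A,C,E} {B,D} {F} {G}
C-E (13): skip — C and E already connected.
A-D (16): add. Components now {A,B,C,D,E} {F} {G}
B-C (16): skip — B and C already connected.
D-F (16): add. Components now {A,B,C,D,E,F} {G}
B-G (17): add. Components now {A,B,C,D,E,F,G}
Edges rejected before the tree was complete: 2.

2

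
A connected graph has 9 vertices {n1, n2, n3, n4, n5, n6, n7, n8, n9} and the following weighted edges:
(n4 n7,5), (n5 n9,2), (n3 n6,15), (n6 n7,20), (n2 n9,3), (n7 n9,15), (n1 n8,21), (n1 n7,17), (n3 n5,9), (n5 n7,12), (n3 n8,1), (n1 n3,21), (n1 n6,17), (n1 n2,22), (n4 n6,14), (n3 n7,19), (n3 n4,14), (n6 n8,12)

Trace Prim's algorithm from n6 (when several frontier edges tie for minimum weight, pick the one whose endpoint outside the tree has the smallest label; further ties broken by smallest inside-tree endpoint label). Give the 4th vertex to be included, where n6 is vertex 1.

n5

Prim, starting at n6.
Step 1: cheapest edge leaving the tree is n6 n8 (12); add n8.
Step 2: cheapest edge leaving the tree is n3 n8 (1); add n3.
Step 3: cheapest edge leaving the tree is n3 n5 (9); add n5.
Step 4: cheapest edge leaving the tree is n5 n9 (2); add n9.
Step 5: cheapest edge leaving the tree is n2 n9 (3); add n2.
Step 6: cheapest edge leaving the tree is n5 n7 (12); add n7.
Step 7: cheapest edge leaving the tree is n4 n7 (5); add n4.
Step 8: cheapest edge leaving the tree is n1 n6 (17); add n1.
Vertex order: n6, n8, n3, n5, n9, n2, n7, n4, n1. The 4th vertex is n5.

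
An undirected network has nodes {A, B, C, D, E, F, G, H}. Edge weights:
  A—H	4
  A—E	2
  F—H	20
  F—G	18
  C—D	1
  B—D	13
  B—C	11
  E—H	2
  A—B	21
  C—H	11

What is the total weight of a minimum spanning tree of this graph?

65

Kruskal: consider edges lightest-first.
C—D (1): add — endpoints in different components.
A—E (2): add — endpoints in different components.
E—H (2): add — endpoints in different components.
A—H (4): skip — A and H already connected.
B—C (11): add — endpoints in different components.
C—H (11): add — endpoints in different components.
B—D (13): skip — B and D already connected.
F—G (18): add — endpoints in different components.
F—H (20): add — endpoints in different components.
MST edges: C—D, A—E, E—H, B—C, C—H, F—G, F—H; total weight 1+2+2+11+11+18+20 = 65.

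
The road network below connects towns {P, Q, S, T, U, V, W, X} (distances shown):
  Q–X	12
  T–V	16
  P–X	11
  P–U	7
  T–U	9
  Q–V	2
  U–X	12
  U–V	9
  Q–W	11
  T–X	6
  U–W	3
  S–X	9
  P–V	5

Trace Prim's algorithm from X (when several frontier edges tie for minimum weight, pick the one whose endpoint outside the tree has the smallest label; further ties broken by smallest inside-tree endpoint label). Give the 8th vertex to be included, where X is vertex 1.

Q

Grow the tree from X using Prim:
Step 1: cheapest edge leaving the tree is T–X (6); add T.
Step 2: cheapest edge leaving the tree is S–X (9); add S.
Step 3: cheapest edge leaving the tree is T–U (9); add U.
Step 4: cheapest edge leaving the tree is U–W (3); add W.
Step 5: cheapest edge leaving the tree is P–U (7); add P.
Step 6: cheapest edge leaving the tree is P–V (5); add V.
Step 7: cheapest edge leaving the tree is Q–V (2); add Q.
Vertex order: X, T, S, U, W, P, V, Q. The 8th vertex is Q.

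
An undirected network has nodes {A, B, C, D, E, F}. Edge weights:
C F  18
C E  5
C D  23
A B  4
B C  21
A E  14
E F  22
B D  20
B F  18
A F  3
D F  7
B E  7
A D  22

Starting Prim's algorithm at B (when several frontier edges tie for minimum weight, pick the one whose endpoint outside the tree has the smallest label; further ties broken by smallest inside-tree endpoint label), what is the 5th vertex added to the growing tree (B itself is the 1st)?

Prim, starting at B.
Step 1: cheapest edge leaving the tree is A B (4); add A.
Step 2: cheapest edge leaving the tree is A F (3); add F.
Step 3: cheapest edge leaving the tree is D F (7); add D.
Step 4: cheapest edge leaving the tree is B E (7); add E.
Step 5: cheapest edge leaving the tree is C E (5); add C.
Vertex order: B, A, F, D, E, C. The 5th vertex is E.

E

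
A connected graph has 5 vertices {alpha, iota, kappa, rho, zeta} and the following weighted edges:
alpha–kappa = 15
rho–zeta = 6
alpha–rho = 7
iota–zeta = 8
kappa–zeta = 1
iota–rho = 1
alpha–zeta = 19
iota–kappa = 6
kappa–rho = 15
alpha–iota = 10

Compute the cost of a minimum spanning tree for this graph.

Sort edges by weight, then run Kruskal:
iota–rho (1): add — endpoints in different components.
kappa–zeta (1): add — endpoints in different components.
iota–kappa (6): add — endpoints in different components.
rho–zeta (6): skip — rho and zeta already connected.
alpha–rho (7): add — endpoints in different components.
MST edges: iota–rho, kappa–zeta, iota–kappa, alpha–rho; total weight 1+1+6+7 = 15.

15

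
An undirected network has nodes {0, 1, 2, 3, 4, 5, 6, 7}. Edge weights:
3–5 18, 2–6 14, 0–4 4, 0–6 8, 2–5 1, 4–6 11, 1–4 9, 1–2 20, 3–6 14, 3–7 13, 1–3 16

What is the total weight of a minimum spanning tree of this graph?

63

Sort edges by weight, then run Kruskal:
2–5 (1): add — endpoints in different components.
0–4 (4): add — endpoints in different components.
0–6 (8): add — endpoints in different components.
1–4 (9): add — endpoints in different components.
4–6 (11): skip — 4 and 6 already connected.
3–7 (13): add — endpoints in different components.
2–6 (14): add — endpoints in different components.
3–6 (14): add — endpoints in different components.
MST edges: 2–5, 0–4, 0–6, 1–4, 3–7, 2–6, 3–6; total weight 1+4+8+9+13+14+14 = 63.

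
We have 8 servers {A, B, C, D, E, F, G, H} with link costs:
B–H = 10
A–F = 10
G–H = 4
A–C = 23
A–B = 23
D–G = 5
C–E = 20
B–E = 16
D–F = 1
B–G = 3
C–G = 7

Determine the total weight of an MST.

Grow the tree from G using Prim:
Step 1: cheapest edge leaving the tree is B–G (3); add B.
Step 2: cheapest edge leaving the tree is G–H (4); add H.
Step 3: cheapest edge leaving the tree is D–G (5); add D.
Step 4: cheapest edge leaving the tree is D–F (1); add F.
Step 5: cheapest edge leaving the tree is C–G (7); add C.
Step 6: cheapest edge leaving the tree is A–F (10); add A.
Step 7: cheapest edge leaving the tree is B–E (16); add E.
MST edges: B–G, G–H, D–G, D–F, C–G, A–F, B–E; total weight 3+4+5+1+7+10+16 = 46.

46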